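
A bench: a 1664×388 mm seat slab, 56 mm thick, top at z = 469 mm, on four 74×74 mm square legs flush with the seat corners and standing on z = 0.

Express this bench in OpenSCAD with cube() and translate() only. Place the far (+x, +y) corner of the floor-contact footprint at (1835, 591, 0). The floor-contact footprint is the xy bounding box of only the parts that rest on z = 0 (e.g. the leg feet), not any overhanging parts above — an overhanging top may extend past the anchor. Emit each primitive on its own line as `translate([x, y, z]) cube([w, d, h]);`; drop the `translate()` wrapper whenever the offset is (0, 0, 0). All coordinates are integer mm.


// leg_h = 469 − 56 = 413
translate([171, 203, 413]) cube([1664, 388, 56]);
translate([171, 203, 0]) cube([74, 74, 413]);
translate([171, 517, 0]) cube([74, 74, 413]);
translate([1761, 203, 0]) cube([74, 74, 413]);
translate([1761, 517, 0]) cube([74, 74, 413]);


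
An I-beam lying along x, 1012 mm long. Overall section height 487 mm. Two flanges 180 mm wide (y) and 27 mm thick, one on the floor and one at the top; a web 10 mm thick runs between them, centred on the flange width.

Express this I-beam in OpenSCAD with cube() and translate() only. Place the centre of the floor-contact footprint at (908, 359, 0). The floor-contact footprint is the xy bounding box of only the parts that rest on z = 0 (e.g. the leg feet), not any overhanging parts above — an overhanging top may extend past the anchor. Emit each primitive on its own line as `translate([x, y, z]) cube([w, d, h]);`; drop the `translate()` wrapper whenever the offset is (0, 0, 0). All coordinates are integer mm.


translate([402, 269, 0]) cube([1012, 180, 27]);
translate([402, 354, 27]) cube([1012, 10, 433]);
translate([402, 269, 460]) cube([1012, 180, 27]);


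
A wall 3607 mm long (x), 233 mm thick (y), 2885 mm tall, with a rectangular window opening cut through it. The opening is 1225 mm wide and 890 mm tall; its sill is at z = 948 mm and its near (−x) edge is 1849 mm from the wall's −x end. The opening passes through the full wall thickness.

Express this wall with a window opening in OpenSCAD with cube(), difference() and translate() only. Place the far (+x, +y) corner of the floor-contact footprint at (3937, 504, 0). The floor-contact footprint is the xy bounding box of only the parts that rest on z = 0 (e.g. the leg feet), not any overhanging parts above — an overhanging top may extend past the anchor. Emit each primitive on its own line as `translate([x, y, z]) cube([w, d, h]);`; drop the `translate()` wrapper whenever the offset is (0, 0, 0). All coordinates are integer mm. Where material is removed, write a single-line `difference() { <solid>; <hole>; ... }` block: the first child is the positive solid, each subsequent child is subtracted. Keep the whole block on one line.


difference() { translate([330, 271, 0]) cube([3607, 233, 2885]); translate([2179, 271, 948]) cube([1225, 233, 890]); }


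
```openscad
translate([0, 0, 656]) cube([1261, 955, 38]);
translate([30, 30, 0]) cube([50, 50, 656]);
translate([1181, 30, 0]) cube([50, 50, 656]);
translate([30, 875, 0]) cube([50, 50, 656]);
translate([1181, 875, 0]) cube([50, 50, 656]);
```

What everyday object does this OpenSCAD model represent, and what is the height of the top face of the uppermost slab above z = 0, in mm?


A table. The table height is 694 mm.

A 1261×955×38 slab sits at z = 656 on four 50 mm square posts — a table. The top surface is at 656 + 38 = 694 mm.


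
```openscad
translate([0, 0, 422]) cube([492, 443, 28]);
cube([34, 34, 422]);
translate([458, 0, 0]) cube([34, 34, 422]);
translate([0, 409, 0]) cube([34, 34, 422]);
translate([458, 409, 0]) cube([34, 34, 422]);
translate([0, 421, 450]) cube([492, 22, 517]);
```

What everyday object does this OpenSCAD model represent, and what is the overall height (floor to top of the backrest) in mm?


A chair. The overall height is 967 mm.

A slab on four corner posts with a tall panel at the back — a chair. The seat slab sits at z = 422 with thickness 28, and the 517 mm backrest starts at the seat top, so the overall height is 422 + 28 + 517 = 967 mm.


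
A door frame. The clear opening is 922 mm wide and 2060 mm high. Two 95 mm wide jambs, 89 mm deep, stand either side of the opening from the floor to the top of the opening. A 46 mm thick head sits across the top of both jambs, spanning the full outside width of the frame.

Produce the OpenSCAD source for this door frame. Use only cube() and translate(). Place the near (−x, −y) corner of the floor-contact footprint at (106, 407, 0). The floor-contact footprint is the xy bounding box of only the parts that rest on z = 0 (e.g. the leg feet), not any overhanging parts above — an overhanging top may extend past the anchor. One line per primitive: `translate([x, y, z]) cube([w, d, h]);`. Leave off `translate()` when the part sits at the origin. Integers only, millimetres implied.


translate([106, 407, 0]) cube([95, 89, 2060]);
translate([1123, 407, 0]) cube([95, 89, 2060]);
translate([106, 407, 2060]) cube([1112, 89, 46]);


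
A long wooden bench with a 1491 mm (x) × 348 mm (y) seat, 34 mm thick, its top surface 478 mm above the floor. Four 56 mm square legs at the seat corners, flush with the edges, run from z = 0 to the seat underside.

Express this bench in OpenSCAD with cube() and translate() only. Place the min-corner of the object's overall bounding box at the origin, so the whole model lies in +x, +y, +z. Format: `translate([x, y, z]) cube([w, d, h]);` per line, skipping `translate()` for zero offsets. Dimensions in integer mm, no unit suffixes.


translate([0, 0, 444]) cube([1491, 348, 34]);
cube([56, 56, 444]);
translate([0, 292, 0]) cube([56, 56, 444]);
translate([1435, 0, 0]) cube([56, 56, 444]);
translate([1435, 292, 0]) cube([56, 56, 444]);


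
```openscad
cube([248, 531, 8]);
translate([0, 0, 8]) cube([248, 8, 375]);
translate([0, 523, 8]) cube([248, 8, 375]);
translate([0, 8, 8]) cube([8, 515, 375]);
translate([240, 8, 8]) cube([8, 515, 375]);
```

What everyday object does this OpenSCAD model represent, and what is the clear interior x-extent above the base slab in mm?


An open box. The internal width is 232 mm.

A 248×531 base slab with four walls standing on it — an open box. The base is 248 mm wide and the walls are 8 mm thick, so the internal width is 248 − 2 × 8 = 232 mm.


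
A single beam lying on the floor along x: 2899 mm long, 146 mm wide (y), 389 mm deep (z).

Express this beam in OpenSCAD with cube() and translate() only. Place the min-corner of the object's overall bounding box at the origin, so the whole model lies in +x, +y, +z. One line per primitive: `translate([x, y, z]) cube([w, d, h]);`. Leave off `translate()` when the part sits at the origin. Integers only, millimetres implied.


cube([2899, 146, 389]);


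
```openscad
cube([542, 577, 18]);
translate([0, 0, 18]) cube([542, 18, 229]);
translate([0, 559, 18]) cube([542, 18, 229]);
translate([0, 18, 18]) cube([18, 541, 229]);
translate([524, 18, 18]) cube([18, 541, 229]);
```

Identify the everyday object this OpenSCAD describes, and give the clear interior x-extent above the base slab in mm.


An open box. The internal width is 506 mm.

A 542×577 base slab with four walls standing on it — an open box. The base is 542 mm wide and the walls are 18 mm thick, so the internal width is 542 − 2 × 18 = 506 mm.


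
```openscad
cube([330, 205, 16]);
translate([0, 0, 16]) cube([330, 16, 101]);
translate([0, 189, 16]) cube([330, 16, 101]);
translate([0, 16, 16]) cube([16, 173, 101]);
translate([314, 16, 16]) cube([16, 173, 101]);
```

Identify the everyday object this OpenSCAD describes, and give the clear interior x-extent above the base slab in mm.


An open box. The internal width is 298 mm.

A 330×205 base slab with four walls standing on it — an open box. The base is 330 mm wide and the walls are 16 mm thick, so the internal width is 330 − 2 × 16 = 298 mm.


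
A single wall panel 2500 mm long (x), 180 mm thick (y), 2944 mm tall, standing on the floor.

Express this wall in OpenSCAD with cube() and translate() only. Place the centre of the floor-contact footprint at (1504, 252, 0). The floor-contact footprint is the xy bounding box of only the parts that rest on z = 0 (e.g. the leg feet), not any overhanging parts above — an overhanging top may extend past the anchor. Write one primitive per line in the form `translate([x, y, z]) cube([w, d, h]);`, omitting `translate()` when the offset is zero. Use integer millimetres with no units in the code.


translate([254, 162, 0]) cube([2500, 180, 2944]);


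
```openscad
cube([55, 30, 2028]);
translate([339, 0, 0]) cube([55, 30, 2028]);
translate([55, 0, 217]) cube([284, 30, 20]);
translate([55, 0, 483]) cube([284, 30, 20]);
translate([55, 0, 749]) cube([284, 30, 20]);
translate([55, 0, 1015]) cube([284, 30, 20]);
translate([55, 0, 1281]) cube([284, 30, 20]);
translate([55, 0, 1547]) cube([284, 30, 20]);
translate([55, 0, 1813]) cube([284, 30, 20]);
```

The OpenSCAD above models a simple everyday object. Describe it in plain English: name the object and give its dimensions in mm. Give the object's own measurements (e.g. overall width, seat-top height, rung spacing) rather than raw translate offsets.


A straight ladder. Two 55×30 mm vertical rails, 2028 mm tall, stand 394 mm apart (outside-to-outside) with their front faces coplanar on the −y side. 7 rungs, each 30 mm deep and 20 mm tall, span between the inner faces of the rails, front faces flush with the rails. The lowest rung's underside is at z = 217 mm and rungs are spaced 266 mm apart (underside to underside).


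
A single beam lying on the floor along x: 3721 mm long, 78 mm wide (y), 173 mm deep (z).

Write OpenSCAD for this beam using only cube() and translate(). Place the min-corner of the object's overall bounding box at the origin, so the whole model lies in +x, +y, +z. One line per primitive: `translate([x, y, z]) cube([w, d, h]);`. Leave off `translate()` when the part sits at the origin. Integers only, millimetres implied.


cube([3721, 78, 173]);


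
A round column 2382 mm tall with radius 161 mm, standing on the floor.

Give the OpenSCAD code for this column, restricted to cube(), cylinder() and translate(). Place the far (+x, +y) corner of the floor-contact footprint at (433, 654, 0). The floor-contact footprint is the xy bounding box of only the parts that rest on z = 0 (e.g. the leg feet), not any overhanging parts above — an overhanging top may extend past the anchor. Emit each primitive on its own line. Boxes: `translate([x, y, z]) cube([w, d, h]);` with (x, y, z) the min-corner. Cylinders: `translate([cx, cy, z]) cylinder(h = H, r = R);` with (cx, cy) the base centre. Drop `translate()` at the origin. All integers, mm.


translate([272, 493, 0]) cylinder(h = 2382, r = 161);


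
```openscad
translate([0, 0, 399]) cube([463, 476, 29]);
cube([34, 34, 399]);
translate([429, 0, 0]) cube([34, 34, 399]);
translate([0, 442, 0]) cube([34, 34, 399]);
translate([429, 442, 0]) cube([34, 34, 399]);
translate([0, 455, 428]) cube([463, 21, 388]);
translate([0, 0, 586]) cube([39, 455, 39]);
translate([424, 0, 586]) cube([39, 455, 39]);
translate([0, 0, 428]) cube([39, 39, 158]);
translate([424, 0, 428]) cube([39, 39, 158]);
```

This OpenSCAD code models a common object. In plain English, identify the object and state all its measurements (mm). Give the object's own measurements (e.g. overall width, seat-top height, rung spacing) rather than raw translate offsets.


A chair. The seat is a 463×476×29 mm slab with its top at z = 428 mm, on four 34×34 mm corner legs (flush with the seat edges, standing on z = 0). A flat backrest 21 mm thick, 388 mm tall, spans the full seat width and rises from the seat top along its +y edge, rear face flush with the rear of the seat. Two armrests of 39×39 mm section run along each side from the seat's front edge to the front of the backrest, top faces 197 mm above the seat top and outer faces flush with the seat's x-edges; a 39×39 mm post under the front of each armrest stands on the seat at the front corner.


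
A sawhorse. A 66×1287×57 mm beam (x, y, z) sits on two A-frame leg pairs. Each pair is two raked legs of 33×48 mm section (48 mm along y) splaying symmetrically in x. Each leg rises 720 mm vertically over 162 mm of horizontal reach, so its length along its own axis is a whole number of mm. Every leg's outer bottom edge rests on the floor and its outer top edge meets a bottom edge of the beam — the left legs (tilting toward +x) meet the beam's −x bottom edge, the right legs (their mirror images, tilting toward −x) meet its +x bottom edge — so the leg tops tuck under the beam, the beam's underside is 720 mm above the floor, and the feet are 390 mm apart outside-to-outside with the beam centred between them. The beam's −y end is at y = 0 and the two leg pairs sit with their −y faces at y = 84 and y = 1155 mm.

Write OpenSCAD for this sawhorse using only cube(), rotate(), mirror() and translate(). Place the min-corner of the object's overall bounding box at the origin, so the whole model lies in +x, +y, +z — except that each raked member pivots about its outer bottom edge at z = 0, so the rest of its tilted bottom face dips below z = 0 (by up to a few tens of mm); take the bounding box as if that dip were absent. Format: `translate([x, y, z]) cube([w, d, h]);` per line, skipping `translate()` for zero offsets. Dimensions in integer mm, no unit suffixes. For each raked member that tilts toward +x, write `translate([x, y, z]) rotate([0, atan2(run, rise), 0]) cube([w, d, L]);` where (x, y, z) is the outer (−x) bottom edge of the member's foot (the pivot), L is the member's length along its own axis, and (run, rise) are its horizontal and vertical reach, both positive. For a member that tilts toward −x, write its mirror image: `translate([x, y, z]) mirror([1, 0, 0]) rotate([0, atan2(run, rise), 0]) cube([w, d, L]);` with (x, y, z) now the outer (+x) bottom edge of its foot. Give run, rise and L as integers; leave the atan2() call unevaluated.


// leg length = √(162² + 720²) = 738
// right-leg outer foot x = 2·162 + 66 = 390
// beam min-corner = (162, 0, 720)
translate([162, 0, 720]) cube([66, 1287, 57]);
translate([0, 84, 0]) rotate([0, atan2(162, 720), 0]) cube([33, 48, 738]);
translate([390, 84, 0]) mirror([1, 0, 0]) rotate([0, atan2(162, 720), 0]) cube([33, 48, 738]);
translate([0, 1155, 0]) rotate([0, atan2(162, 720), 0]) cube([33, 48, 738]);
translate([390, 1155, 0]) mirror([1, 0, 0]) rotate([0, atan2(162, 720), 0]) cube([33, 48, 738]);


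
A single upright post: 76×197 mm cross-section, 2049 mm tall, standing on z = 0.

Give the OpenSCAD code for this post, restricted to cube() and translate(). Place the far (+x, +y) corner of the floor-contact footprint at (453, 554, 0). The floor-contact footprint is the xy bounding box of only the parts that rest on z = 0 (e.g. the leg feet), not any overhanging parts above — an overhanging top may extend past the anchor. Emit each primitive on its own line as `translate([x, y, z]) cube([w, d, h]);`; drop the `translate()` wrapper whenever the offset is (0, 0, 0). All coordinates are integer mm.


translate([377, 357, 0]) cube([76, 197, 2049]);


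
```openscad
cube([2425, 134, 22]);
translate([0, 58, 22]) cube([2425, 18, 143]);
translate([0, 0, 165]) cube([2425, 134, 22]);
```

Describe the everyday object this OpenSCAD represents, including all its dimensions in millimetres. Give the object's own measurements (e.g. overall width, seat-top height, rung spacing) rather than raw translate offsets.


An I-beam lying along x, 2425 mm long. Overall section height 187 mm. Two flanges 134 mm wide (y) and 22 mm thick, one on the floor and one at the top; a web 18 mm thick runs between them, centred on the flange width.


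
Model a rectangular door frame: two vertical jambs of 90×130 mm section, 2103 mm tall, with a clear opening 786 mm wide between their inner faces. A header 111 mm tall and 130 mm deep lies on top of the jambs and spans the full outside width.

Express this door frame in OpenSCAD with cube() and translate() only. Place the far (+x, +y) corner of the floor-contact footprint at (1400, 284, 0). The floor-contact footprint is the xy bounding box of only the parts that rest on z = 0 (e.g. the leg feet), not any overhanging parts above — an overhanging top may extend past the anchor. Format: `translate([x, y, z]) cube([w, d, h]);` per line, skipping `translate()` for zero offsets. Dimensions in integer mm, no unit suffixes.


translate([434, 154, 0]) cube([90, 130, 2103]);
translate([1310, 154, 0]) cube([90, 130, 2103]);
translate([434, 154, 2103]) cube([966, 130, 111]);


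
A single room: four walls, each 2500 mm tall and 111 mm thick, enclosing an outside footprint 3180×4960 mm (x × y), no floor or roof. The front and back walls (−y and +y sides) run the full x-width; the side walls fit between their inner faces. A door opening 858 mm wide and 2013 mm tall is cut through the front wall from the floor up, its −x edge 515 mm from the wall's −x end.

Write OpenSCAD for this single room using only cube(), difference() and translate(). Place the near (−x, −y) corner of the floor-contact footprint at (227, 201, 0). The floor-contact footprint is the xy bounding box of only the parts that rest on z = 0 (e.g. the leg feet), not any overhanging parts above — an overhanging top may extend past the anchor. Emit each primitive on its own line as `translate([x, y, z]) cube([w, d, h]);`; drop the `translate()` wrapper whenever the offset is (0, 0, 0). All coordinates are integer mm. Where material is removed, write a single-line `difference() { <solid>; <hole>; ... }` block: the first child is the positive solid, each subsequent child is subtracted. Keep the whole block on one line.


difference() { translate([227, 201, 0]) cube([3180, 111, 2500]); translate([742, 201, 0]) cube([858, 111, 2013]); }
translate([227, 5050, 0]) cube([3180, 111, 2500]);
translate([227, 312, 0]) cube([111, 4738, 2500]);
translate([3296, 312, 0]) cube([111, 4738, 2500]);


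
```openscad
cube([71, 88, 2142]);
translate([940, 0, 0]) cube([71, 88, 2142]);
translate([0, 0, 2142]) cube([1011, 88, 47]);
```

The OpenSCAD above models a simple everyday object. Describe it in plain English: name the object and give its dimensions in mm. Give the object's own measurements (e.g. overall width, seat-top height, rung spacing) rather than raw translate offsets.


A door frame. The clear opening is 869 mm wide and 2142 mm high. Two 71 mm wide jambs, 88 mm deep, stand either side of the opening from the floor to the top of the opening. A 47 mm thick head sits across the top of both jambs, spanning the full outside width of the frame.


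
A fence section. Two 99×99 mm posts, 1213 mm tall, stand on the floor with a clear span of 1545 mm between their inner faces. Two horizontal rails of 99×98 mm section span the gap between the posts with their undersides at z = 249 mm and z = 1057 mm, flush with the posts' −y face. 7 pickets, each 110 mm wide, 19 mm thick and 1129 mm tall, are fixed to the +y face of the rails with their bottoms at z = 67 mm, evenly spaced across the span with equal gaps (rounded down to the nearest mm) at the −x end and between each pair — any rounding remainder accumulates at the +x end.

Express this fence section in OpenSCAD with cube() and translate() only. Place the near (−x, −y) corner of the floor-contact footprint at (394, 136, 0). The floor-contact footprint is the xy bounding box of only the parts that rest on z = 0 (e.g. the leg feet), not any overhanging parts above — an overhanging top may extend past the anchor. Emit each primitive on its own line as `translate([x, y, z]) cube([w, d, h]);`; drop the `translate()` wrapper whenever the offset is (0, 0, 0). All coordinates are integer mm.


translate([394, 136, 0]) cube([99, 99, 1213]);
translate([2038, 136, 0]) cube([99, 99, 1213]);
translate([493, 136, 249]) cube([1545, 99, 98]);
translate([493, 136, 1057]) cube([1545, 99, 98]);
translate([589, 235, 67]) cube([110, 19, 1129]);
translate([795, 235, 67]) cube([110, 19, 1129]);
translate([1001, 235, 67]) cube([110, 19, 1129]);
translate([1207, 235, 67]) cube([110, 19, 1129]);
translate([1413, 235, 67]) cube([110, 19, 1129]);
translate([1619, 235, 67]) cube([110, 19, 1129]);
translate([1825, 235, 67]) cube([110, 19, 1129]);


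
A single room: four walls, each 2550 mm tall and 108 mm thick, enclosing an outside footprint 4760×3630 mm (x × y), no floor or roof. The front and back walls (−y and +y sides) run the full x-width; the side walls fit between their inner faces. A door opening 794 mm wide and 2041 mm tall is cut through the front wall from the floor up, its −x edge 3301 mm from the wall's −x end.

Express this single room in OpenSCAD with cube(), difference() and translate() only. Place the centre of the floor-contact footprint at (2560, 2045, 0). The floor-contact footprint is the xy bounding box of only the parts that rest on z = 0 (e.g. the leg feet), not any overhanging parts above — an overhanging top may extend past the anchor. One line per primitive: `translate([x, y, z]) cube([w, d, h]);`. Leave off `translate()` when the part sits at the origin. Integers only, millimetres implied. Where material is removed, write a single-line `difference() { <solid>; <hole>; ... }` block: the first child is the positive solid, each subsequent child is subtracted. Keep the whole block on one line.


difference() { translate([180, 230, 0]) cube([4760, 108, 2550]); translate([3481, 230, 0]) cube([794, 108, 2041]); }
translate([180, 3752, 0]) cube([4760, 108, 2550]);
translate([180, 338, 0]) cube([108, 3414, 2550]);
translate([4832, 338, 0]) cube([108, 3414, 2550]);


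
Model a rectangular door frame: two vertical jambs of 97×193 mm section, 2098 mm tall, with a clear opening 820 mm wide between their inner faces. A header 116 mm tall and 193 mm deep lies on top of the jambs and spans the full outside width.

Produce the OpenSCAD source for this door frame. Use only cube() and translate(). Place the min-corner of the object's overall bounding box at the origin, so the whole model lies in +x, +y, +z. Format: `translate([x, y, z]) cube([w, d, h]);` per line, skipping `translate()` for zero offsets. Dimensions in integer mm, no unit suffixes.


cube([97, 193, 2098]);
translate([917, 0, 0]) cube([97, 193, 2098]);
translate([0, 0, 2098]) cube([1014, 193, 116]);


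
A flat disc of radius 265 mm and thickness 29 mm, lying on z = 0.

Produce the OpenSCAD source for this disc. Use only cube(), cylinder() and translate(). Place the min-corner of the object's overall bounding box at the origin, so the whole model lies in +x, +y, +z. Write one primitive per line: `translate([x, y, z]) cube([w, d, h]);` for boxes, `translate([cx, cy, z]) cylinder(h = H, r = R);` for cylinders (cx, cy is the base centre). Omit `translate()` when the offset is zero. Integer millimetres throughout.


translate([265, 265, 0]) cylinder(h = 29, r = 265);


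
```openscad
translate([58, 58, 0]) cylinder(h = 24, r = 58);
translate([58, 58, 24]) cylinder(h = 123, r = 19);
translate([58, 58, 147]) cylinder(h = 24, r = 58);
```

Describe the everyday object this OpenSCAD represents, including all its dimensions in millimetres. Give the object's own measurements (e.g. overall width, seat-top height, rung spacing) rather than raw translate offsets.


A spool: two coaxial disc flanges of radius 58 mm and thickness 24 mm, joined by a core cylinder of radius 19 mm and height 123 mm. The lower flange rests on z = 0 and the three cylinders share a vertical axis.


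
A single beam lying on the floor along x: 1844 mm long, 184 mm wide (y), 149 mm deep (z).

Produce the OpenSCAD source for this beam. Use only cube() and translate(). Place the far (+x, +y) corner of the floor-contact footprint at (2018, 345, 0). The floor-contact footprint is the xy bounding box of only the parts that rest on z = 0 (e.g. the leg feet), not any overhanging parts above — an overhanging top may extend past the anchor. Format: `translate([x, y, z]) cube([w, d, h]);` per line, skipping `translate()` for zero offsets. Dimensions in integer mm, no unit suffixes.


translate([174, 161, 0]) cube([1844, 184, 149]);


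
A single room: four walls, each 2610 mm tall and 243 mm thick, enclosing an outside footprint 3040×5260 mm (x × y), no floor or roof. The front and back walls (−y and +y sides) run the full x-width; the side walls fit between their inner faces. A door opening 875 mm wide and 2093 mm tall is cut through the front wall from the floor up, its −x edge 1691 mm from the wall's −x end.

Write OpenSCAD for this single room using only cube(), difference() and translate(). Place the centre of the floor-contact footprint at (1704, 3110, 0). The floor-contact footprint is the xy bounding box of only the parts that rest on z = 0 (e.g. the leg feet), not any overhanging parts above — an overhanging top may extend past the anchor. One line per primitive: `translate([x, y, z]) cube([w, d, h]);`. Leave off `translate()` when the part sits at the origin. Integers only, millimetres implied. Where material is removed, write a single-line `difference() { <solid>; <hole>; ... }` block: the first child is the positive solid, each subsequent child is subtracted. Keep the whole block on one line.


difference() { translate([184, 480, 0]) cube([3040, 243, 2610]); translate([1875, 480, 0]) cube([875, 243, 2093]); }
translate([184, 5497, 0]) cube([3040, 243, 2610]);
translate([184, 723, 0]) cube([243, 4774, 2610]);
translate([2981, 723, 0]) cube([243, 4774, 2610]);


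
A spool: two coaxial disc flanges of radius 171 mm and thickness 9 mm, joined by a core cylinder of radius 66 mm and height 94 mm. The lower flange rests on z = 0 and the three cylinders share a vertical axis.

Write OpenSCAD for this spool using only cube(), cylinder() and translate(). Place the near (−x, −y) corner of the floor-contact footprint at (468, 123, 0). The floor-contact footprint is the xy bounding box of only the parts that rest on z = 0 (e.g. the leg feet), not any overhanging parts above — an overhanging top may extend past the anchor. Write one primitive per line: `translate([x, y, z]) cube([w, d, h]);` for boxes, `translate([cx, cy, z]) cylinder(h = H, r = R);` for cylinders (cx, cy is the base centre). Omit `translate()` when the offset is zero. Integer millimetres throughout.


translate([639, 294, 0]) cylinder(h = 9, r = 171);
translate([639, 294, 9]) cylinder(h = 94, r = 66);
translate([639, 294, 103]) cylinder(h = 9, r = 171);


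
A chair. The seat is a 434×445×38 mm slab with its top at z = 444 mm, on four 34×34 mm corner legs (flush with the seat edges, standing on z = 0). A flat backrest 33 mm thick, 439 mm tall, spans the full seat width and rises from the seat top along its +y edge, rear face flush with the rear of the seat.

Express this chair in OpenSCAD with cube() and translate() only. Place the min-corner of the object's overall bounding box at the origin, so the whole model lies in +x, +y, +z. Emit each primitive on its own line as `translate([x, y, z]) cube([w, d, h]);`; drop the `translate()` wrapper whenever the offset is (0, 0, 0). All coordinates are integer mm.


// leg_h = 444 - 38 = 406
translate([0, 0, 406]) cube([434, 445, 38]);
cube([34, 34, 406]);
translate([400, 0, 0]) cube([34, 34, 406]);
translate([0, 411, 0]) cube([34, 34, 406]);
translate([400, 411, 0]) cube([34, 34, 406]);
translate([0, 412, 444]) cube([434, 33, 439]);


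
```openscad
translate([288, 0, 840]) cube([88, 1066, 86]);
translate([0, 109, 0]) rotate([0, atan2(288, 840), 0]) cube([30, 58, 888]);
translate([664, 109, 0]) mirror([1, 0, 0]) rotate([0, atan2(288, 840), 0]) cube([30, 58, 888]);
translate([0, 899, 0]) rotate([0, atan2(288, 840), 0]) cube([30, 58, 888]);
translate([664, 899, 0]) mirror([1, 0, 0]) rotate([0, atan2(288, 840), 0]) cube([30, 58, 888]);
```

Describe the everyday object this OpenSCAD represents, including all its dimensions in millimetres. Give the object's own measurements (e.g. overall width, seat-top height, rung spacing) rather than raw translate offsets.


A sawhorse. A 88×1066×86 mm beam (x, y, z) sits on two A-frame leg pairs. Each pair is two raked legs of 30×58 mm section (58 mm along y) splaying symmetrically in x. Each leg rises 840 mm vertically over 288 mm of horizontal reach and is 888 mm long along its own axis. Every leg's outer bottom edge rests on the floor and its outer top edge meets a bottom edge of the beam — the left legs (tilting toward +x) meet the beam's −x bottom edge, the right legs (their mirror images, tilting toward −x) meet its +x bottom edge — so the leg tops tuck under the beam, the beam's underside is 840 mm above the floor, and the feet are 664 mm apart outside-to-outside with the beam centred between them. The two leg pairs are set in 109 mm from either end of the beam.


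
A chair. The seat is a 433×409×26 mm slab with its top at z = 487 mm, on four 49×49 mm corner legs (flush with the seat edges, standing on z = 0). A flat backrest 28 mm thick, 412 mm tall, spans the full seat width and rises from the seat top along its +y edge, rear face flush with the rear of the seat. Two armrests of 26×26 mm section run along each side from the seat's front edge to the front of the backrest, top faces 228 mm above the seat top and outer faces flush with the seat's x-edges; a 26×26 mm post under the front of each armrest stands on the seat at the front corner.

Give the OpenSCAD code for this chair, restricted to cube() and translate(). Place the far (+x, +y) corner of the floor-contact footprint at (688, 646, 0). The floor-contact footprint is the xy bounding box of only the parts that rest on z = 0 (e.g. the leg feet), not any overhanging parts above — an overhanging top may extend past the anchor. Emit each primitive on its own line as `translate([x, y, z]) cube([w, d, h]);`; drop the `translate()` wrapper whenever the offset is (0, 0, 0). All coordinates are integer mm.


translate([255, 237, 461]) cube([433, 409, 26]);
translate([255, 237, 0]) cube([49, 49, 461]);
translate([639, 237, 0]) cube([49, 49, 461]);
translate([255, 597, 0]) cube([49, 49, 461]);
translate([639, 597, 0]) cube([49, 49, 461]);
translate([255, 618, 487]) cube([433, 28, 412]);
translate([255, 237, 689]) cube([26, 381, 26]);
translate([662, 237, 689]) cube([26, 381, 26]);
translate([255, 237, 487]) cube([26, 26, 202]);
translate([662, 237, 487]) cube([26, 26, 202]);


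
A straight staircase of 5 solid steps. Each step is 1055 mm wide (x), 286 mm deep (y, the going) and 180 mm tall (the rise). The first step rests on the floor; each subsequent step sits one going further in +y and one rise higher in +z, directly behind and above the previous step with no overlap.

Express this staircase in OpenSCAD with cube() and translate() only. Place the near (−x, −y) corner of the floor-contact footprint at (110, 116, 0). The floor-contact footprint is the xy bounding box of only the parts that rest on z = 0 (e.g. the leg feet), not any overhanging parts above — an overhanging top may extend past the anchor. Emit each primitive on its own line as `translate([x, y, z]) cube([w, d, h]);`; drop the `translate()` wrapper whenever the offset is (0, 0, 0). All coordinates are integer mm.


translate([110, 116, 0]) cube([1055, 286, 180]);
translate([110, 402, 180]) cube([1055, 286, 180]);
translate([110, 688, 360]) cube([1055, 286, 180]);
translate([110, 974, 540]) cube([1055, 286, 180]);
translate([110, 1260, 720]) cube([1055, 286, 180]);


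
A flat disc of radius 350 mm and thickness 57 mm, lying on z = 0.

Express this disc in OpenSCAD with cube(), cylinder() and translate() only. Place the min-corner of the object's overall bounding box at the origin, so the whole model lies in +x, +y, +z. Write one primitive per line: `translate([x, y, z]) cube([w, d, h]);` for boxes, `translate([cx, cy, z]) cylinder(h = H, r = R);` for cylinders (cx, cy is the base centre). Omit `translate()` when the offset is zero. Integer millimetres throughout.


translate([350, 350, 0]) cylinder(h = 57, r = 350);


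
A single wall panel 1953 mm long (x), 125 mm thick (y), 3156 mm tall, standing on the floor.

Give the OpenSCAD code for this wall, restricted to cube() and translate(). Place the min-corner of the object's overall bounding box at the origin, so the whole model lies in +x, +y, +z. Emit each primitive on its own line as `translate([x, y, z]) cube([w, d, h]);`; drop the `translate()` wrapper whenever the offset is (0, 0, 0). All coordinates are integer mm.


cube([1953, 125, 3156]);


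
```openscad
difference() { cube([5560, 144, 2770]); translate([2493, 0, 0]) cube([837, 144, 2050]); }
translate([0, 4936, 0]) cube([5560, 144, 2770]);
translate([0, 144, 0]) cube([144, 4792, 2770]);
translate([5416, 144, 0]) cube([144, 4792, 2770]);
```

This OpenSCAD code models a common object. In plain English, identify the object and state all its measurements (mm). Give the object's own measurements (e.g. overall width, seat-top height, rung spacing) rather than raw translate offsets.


A single room: four walls, each 2770 mm tall and 144 mm thick, enclosing an outside footprint 5560×5080 mm (x × y), no floor or roof. The front and back walls (−y and +y sides) run the full x-width; the side walls fit between their inner faces. A door opening 837 mm wide and 2050 mm tall is cut through the front wall from the floor up, its −x edge 2493 mm from the wall's −x end.


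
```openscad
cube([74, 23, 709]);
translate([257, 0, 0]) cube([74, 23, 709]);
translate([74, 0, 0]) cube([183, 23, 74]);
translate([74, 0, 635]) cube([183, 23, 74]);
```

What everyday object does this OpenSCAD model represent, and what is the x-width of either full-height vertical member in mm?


A picture frame. The border width is 74 mm.

Four thin pieces enclosing a rectangular opening — a picture frame. The two full-height stiles are 709 mm tall; the top rail sits at z = 635 and is 74 mm tall, so the border above the opening is 709 − 635 = 74 mm, matching the stile x-width.


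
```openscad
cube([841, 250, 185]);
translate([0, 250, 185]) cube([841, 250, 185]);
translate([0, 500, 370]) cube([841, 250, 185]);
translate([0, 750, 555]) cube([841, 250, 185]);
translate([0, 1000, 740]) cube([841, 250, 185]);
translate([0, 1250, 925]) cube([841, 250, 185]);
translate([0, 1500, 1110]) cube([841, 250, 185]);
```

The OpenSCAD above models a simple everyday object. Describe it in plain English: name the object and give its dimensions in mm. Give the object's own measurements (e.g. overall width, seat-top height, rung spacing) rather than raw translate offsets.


A straight staircase of 7 solid steps. Each step is 841 mm wide (x), 250 mm deep (y, the going) and 185 mm tall (the rise). The first step rests on the floor; each subsequent step sits one going further in +y and one rise higher in +z, directly behind and above the previous step with no overlap.


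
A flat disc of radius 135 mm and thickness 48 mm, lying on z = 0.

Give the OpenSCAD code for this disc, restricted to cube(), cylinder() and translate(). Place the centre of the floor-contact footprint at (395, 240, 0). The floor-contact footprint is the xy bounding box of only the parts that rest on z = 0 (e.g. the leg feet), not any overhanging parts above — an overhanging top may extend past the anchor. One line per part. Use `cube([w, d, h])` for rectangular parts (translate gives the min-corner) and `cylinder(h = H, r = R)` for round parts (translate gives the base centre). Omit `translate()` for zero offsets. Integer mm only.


translate([395, 240, 0]) cylinder(h = 48, r = 135);


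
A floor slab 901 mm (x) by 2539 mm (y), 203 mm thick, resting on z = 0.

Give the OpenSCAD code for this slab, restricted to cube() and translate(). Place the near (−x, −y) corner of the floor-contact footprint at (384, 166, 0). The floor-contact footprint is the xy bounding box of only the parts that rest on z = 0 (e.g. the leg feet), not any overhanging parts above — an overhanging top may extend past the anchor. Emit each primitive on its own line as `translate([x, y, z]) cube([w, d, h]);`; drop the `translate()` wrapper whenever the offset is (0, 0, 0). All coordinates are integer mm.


translate([384, 166, 0]) cube([901, 2539, 203]);


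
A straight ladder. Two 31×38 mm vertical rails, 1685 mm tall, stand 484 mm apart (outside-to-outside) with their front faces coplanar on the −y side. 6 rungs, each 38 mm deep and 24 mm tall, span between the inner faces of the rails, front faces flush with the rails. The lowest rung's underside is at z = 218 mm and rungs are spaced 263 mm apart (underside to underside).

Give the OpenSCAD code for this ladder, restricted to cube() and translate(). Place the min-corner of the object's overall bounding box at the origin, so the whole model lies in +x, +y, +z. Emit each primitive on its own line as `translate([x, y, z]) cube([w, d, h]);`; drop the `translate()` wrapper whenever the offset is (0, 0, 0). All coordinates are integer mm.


cube([31, 38, 1685]);
translate([453, 0, 0]) cube([31, 38, 1685]);
translate([31, 0, 218]) cube([422, 38, 24]);
translate([31, 0, 481]) cube([422, 38, 24]);
translate([31, 0, 744]) cube([422, 38, 24]);
translate([31, 0, 1007]) cube([422, 38, 24]);
translate([31, 0, 1270]) cube([422, 38, 24]);
translate([31, 0, 1533]) cube([422, 38, 24]);


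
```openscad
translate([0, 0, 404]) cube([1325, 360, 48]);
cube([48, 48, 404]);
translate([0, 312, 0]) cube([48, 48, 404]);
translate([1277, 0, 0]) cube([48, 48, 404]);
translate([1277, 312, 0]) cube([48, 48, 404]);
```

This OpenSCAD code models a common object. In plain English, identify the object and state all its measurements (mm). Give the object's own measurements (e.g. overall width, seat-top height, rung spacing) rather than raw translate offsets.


A bench: a 1325×360 mm seat slab, 48 mm thick, top at z = 452 mm, on four 48×48 mm square legs flush with the seat corners and standing on z = 0.


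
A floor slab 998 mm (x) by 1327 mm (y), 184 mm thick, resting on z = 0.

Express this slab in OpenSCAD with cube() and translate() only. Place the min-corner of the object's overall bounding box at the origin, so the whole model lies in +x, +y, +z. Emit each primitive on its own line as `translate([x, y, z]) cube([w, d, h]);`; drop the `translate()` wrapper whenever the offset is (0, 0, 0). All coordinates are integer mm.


cube([998, 1327, 184]);


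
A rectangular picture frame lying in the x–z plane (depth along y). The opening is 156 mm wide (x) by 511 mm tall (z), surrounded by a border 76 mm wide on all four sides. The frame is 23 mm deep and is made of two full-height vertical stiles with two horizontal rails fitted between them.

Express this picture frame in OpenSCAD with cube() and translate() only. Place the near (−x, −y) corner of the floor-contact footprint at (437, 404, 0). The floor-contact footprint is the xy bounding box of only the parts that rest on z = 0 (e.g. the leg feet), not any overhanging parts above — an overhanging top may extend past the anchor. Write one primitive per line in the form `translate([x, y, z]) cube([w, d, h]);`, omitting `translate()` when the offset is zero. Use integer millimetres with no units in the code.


translate([437, 404, 0]) cube([76, 23, 663]);
translate([669, 404, 0]) cube([76, 23, 663]);
translate([513, 404, 0]) cube([156, 23, 76]);
translate([513, 404, 587]) cube([156, 23, 76]);


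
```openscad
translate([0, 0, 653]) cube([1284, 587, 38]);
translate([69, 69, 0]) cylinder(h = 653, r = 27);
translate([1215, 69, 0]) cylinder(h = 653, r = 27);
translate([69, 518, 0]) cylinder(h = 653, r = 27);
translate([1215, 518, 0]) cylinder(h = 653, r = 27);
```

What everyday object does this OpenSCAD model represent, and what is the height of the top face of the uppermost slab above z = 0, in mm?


A table. The table height is 691 mm.

A 1284×587×38 slab sits at z = 653 on four Ø54 mm round legs — a table. The top surface is at 653 + 38 = 691 mm.
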